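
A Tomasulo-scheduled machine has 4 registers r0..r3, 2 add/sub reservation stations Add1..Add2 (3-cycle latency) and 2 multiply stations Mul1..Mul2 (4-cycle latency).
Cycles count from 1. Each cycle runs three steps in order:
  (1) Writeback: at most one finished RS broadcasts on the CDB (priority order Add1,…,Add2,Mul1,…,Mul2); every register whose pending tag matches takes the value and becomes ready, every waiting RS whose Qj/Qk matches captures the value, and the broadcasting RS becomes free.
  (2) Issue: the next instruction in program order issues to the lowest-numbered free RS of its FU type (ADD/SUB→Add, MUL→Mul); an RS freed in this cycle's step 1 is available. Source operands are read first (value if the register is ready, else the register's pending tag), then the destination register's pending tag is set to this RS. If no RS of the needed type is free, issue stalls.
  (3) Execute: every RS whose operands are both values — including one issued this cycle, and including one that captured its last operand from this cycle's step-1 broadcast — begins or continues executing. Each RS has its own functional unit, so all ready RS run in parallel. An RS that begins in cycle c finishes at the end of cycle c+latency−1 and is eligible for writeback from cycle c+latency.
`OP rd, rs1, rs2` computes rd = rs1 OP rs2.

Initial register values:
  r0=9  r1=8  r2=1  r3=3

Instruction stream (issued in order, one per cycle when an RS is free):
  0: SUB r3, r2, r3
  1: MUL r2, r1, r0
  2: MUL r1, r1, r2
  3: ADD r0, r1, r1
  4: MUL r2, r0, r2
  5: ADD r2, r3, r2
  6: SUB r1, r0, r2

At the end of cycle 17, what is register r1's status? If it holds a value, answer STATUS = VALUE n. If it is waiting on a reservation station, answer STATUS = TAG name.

STATUS = TAG Add1

  c1: issue SUB r3<-Add1  regs: r0:9,r1:8,r2:1,r3:Add1
  c2: issue MUL r2<-Mul1  regs: r0:9,r1:8,r2:Mul1,r3:Add1
  c3: issue MUL r1<-Mul2  regs: r0:9,r1:Mul2,r2:Mul1,r3:Add1
  c4: CDB Add1=-2; issue ADD r0<-Add1  regs: r0:Add1,r1:Mul2,r2:Mul1,r3:-2
  c5: stall  regs: r0:Add1,r1:Mul2,r2:Mul1,r3:-2
  c6: CDB Mul1=72; issue MUL r2<-Mul1  regs: r0:Add1,r1:Mul2,r2:Mul1,r3:-2
  c7: issue ADD r2<-Add2  regs: r0:Add1,r1:Mul2,r2:Add2,r3:-2
  c8: stall  regs: r0:Add1,r1:Mul2,r2:Add2,r3:-2
  c9: stall  regs: r0:Add1,r1:Mul2,r2:Add2,r3:-2
  c10: CDB Mul2=576; stall  regs: r0:Add1,r1:576,r2:Add2,r3:-2
  c11: stall  regs: r0:Add1,r1:576,r2:Add2,r3:-2
  c12: stall  regs: r0:Add1,r1:576,r2:Add2,r3:-2
  c13: CDB Add1=1152; issue SUB r1<-Add1  regs: r0:1152,r1:Add1,r2:Add2,r3:-2
  c14: -  regs: r0:1152,r1:Add1,r2:Add2,r3:-2
  c15: -  regs: r0:1152,r1:Add1,r2:Add2,r3:-2
  c16: -  regs: r0:1152,r1:Add1,r2:Add2,r3:-2
  c17: CDB Mul1=82944  regs: r0:1152,r1:Add1,r2:Add2,r3:-2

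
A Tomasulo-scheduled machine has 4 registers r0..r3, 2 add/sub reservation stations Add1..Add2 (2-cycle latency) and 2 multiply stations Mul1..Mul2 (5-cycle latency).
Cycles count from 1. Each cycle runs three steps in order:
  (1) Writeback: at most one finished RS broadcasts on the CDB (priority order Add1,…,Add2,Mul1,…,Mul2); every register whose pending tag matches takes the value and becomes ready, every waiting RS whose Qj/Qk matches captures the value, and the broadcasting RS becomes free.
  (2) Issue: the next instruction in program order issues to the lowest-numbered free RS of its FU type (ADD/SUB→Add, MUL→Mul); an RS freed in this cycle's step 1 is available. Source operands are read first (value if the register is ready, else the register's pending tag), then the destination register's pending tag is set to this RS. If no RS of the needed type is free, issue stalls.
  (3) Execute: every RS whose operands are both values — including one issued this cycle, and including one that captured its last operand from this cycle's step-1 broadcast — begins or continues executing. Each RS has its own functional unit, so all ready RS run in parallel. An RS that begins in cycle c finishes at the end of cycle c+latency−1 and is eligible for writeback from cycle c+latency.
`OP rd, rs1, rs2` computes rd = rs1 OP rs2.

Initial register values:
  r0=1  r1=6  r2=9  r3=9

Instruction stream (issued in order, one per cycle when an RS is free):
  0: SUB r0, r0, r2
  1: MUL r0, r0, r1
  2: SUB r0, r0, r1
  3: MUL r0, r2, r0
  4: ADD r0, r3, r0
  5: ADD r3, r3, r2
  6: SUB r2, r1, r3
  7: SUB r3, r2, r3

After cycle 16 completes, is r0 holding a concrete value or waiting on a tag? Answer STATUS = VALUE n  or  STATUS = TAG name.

STATUS = TAG Add2

c1: issue SUB r0<-Add1 | r0:Add1,r1:6,r2:9,r3:9
c2: issue MUL r0<-Mul1 | r0:Mul1,r1:6,r2:9,r3:9
c3: CDB Add1=-8; issue SUB r0<-Add1 | r0:Add1,r1:6,r2:9,r3:9
c4: issue MUL r0<-Mul2 | r0:Mul2,r1:6,r2:9,r3:9
c5: issue ADD r0<-Add2 | r0:Add2,r1:6,r2:9,r3:9
c6: stall | r0:Add2,r1:6,r2:9,r3:9
c7: stall | r0:Add2,r1:6,r2:9,r3:9
c8: CDB Mul1=-48; stall | r0:Add2,r1:6,r2:9,r3:9
c9: stall | r0:Add2,r1:6,r2:9,r3:9
c10: CDB Add1=-54; issue ADD r3<-Add1 | r0:Add2,r1:6,r2:9,r3:Add1
c11: stall | r0:Add2,r1:6,r2:9,r3:Add1
c12: CDB Add1=18; issue SUB r2<-Add1 | r0:Add2,r1:6,r2:Add1,r3:18
c13: stall | r0:Add2,r1:6,r2:Add1,r3:18
c14: CDB Add1=-12; issue SUB r3<-Add1 | r0:Add2,r1:6,r2:-12,r3:Add1
c15: CDB Mul2=-486 | r0:Add2,r1:6,r2:-12,r3:Add1
c16: CDB Add1=-30 | r0:Add2,r1:6,r2:-12,r3:-30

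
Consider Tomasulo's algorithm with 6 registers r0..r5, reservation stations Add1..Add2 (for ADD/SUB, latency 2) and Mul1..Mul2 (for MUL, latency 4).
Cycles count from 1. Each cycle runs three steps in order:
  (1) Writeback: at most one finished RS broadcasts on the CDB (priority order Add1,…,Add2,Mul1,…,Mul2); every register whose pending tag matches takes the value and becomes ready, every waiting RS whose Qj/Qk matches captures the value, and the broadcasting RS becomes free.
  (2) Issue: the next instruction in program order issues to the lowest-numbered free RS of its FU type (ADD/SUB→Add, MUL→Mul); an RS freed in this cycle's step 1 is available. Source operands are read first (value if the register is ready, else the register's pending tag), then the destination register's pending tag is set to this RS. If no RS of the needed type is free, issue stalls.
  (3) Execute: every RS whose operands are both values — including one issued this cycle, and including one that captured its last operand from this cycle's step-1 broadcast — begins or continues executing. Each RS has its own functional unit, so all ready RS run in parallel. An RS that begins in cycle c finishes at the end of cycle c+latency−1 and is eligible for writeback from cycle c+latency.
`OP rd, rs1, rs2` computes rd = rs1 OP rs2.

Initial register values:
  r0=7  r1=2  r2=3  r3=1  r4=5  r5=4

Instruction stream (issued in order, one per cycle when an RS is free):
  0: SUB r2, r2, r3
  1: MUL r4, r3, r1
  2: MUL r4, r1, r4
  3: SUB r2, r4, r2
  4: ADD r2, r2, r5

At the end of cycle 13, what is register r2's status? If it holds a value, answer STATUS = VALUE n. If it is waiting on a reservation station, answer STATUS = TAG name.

STATUS = TAG Add2

c1: issue SUB r2<-Add1 | r0:7,r1:2,r2:Add1,r3:1,r4:5,r5:4
c2: issue MUL r4<-Mul1 | r0:7,r1:2,r2:Add1,r3:1,r4:Mul1,r5:4
c3: CDB Add1=2; issue MUL r4<-Mul2 | r0:7,r1:2,r2:2,r3:1,r4:Mul2,r5:4
c4: issue SUB r2<-Add1 | r0:7,r1:2,r2:Add1,r3:1,r4:Mul2,r5:4
c5: issue ADD r2<-Add2 | r0:7,r1:2,r2:Add2,r3:1,r4:Mul2,r5:4
c6: CDB Mul1=2 | r0:7,r1:2,r2:Add2,r3:1,r4:Mul2,r5:4
c7: - | r0:7,r1:2,r2:Add2,r3:1,r4:Mul2,r5:4
c8: - | r0:7,r1:2,r2:Add2,r3:1,r4:Mul2,r5:4
c9: - | r0:7,r1:2,r2:Add2,r3:1,r4:Mul2,r5:4
c10: CDB Mul2=4 | r0:7,r1:2,r2:Add2,r3:1,r4:4,r5:4
c11: - | r0:7,r1:2,r2:Add2,r3:1,r4:4,r5:4
c12: CDB Add1=2 | r0:7,r1:2,r2:Add2,r3:1,r4:4,r5:4
c13: - | r0:7,r1:2,r2:Add2,r3:1,r4:4,r5:4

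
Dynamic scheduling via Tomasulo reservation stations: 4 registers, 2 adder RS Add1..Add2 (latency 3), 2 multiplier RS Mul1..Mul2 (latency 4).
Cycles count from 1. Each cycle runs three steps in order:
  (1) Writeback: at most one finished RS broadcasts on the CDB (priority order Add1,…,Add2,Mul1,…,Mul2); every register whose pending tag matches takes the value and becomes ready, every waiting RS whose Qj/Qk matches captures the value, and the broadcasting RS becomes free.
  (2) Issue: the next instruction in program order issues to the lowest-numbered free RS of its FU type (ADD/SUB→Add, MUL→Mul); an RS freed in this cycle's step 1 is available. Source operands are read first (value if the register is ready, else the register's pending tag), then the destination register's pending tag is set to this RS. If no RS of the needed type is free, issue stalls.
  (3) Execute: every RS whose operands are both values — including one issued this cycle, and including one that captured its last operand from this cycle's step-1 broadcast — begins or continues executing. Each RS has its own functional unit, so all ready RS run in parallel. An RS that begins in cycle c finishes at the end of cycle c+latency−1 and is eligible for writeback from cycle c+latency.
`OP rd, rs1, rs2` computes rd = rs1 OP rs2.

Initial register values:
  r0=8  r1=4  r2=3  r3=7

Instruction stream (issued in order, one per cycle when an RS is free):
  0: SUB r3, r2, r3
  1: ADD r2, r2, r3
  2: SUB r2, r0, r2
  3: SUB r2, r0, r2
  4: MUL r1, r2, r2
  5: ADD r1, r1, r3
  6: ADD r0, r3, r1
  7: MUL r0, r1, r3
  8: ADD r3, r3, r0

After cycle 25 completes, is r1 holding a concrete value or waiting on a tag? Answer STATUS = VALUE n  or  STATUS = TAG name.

STATUS = VALUE -3

  c1: issue SUB r3<-Add1  regs: r0:8,r1:4,r2:3,r3:Add1
  c2: issue ADD r2<-Add2  regs: r0:8,r1:4,r2:Add2,r3:Add1
  c3: stall  regs: r0:8,r1:4,r2:Add2,r3:Add1
  c4: CDB Add1=-4; issue SUB r2<-Add1  regs: r0:8,r1:4,r2:Add1,r3:-4
  c5: stall  regs: r0:8,r1:4,r2:Add1,r3:-4
  c6: stall  regs: r0:8,r1:4,r2:Add1,r3:-4
  c7: CDB Add2=-1; issue SUB r2<-Add2  regs: r0:8,r1:4,r2:Add2,r3:-4
  c8: issue MUL r1<-Mul1  regs: r0:8,r1:Mul1,r2:Add2,r3:-4
  c9: stall  regs: r0:8,r1:Mul1,r2:Add2,r3:-4
  c10: CDB Add1=9; issue ADD r1<-Add1  regs: r0:8,r1:Add1,r2:Add2,r3:-4
  c11: stall  regs: r0:8,r1:Add1,r2:Add2,r3:-4
  c12: stall  regs: r0:8,r1:Add1,r2:Add2,r3:-4
  c13: CDB Add2=-1; issue ADD r0<-Add2  regs: r0:Add2,r1:Add1,r2:-1,r3:-4
  c14: issue MUL r0<-Mul2  regs: r0:Mul2,r1:Add1,r2:-1,r3:-4
  c15: stall  regs: r0:Mul2,r1:Add1,r2:-1,r3:-4
  c16: stall  regs: r0:Mul2,r1:Add1,r2:-1,r3:-4
  c17: CDB Mul1=1; stall  regs: r0:Mul2,r1:Add1,r2:-1,r3:-4
  c18: stall  regs: r0:Mul2,r1:Add1,r2:-1,r3:-4
  c19: stall  regs: r0:Mul2,r1:Add1,r2:-1,r3:-4
  c20: CDB Add1=-3; issue ADD r3<-Add1  regs: r0:Mul2,r1:-3,r2:-1,r3:Add1
  c21: -  regs: r0:Mul2,r1:-3,r2:-1,r3:Add1
  c22: -  regs: r0:Mul2,r1:-3,r2:-1,r3:Add1
  c23: CDB Add2=-7  regs: r0:Mul2,r1:-3,r2:-1,r3:Add1
  c24: CDB Mul2=12  regs: r0:12,r1:-3,r2:-1,r3:Add1
  c25: -  regs: r0:12,r1:-3,r2:-1,r3:Add1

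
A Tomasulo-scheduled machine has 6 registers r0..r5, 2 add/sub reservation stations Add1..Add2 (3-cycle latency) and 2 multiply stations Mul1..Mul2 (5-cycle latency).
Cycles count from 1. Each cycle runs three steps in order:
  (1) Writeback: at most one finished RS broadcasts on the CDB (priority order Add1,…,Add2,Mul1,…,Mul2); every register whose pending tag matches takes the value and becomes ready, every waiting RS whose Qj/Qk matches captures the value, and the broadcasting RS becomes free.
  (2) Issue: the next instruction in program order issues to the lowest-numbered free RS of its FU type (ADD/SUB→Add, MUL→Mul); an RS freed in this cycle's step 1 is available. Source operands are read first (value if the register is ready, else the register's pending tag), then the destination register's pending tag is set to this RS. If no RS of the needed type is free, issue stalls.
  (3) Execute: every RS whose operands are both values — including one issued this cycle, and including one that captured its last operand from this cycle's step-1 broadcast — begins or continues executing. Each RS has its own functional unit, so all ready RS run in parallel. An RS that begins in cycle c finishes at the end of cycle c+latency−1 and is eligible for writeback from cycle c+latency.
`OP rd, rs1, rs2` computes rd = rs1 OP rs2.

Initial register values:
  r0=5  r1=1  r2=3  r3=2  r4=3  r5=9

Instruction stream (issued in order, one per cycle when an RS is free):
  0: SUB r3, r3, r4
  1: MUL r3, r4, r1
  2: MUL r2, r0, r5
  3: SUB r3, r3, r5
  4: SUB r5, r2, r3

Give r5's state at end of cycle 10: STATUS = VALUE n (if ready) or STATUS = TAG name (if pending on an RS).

STATUS = TAG Add2

  c1: issue SUB r3<-Add1  regs: r0:5,r1:1,r2:3,r3:Add1,r4:3,r5:9
  c2: issue MUL r3<-Mul1  regs: r0:5,r1:1,r2:3,r3:Mul1,r4:3,r5:9
  c3: issue MUL r2<-Mul2  regs: r0:5,r1:1,r2:Mul2,r3:Mul1,r4:3,r5:9
  c4: CDB Add1=-1; issue SUB r3<-Add1  regs: r0:5,r1:1,r2:Mul2,r3:Add1,r4:3,r5:9
  c5: issue SUB r5<-Add2  regs: r0:5,r1:1,r2:Mul2,r3:Add1,r4:3,r5:Add2
  c6: -  regs: r0:5,r1:1,r2:Mul2,r3:Add1,r4:3,r5:Add2
  c7: CDB Mul1=3  regs: r0:5,r1:1,r2:Mul2,r3:Add1,r4:3,r5:Add2
  c8: CDB Mul2=45  regs: r0:5,r1:1,r2:45,r3:Add1,r4:3,r5:Add2
  c9: -  regs: r0:5,r1:1,r2:45,r3:Add1,r4:3,r5:Add2
  c10: CDB Add1=-6  regs: r0:5,r1:1,r2:45,r3:-6,r4:3,r5:Add2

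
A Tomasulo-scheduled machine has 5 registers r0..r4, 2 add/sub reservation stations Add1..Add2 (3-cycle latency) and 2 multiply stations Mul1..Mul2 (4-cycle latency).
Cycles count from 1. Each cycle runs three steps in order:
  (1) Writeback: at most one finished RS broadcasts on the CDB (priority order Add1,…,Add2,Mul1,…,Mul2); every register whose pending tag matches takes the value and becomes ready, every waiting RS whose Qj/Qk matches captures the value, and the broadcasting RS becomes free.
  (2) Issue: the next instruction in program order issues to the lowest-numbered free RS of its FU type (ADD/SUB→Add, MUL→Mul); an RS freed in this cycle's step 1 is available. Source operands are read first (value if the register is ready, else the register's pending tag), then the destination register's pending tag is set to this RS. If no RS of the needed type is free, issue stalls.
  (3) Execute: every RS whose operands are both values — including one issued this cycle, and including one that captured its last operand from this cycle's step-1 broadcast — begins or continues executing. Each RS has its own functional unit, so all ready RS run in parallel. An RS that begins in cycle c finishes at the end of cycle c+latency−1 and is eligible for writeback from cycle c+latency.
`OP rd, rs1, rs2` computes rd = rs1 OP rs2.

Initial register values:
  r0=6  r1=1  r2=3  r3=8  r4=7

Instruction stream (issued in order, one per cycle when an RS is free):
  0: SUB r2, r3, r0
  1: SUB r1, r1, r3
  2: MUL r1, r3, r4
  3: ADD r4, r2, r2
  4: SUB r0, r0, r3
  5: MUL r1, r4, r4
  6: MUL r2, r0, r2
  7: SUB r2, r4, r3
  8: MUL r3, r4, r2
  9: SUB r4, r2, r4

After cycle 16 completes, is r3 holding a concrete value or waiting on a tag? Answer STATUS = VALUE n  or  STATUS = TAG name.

cycle 1: issue SUB r2<-Add1 // r0:6,r1:1,r2:Add1,r3:8,r4:7
cycle 2: issue SUB r1<-Add2 // r0:6,r1:Add2,r2:Add1,r3:8,r4:7
cycle 3: issue MUL r1<-Mul1 // r0:6,r1:Mul1,r2:Add1,r3:8,r4:7
cycle 4: CDB Add1=2; issue ADD r4<-Add1 // r0:6,r1:Mul1,r2:2,r3:8,r4:Add1
cycle 5: CDB Add2=-7; issue SUB r0<-Add2 // r0:Add2,r1:Mul1,r2:2,r3:8,r4:Add1
cycle 6: issue MUL r1<-Mul2 // r0:Add2,r1:Mul2,r2:2,r3:8,r4:Add1
cycle 7: CDB Add1=4; stall // r0:Add2,r1:Mul2,r2:2,r3:8,r4:4
cycle 8: CDB Add2=-2; stall // r0:-2,r1:Mul2,r2:2,r3:8,r4:4
cycle 9: CDB Mul1=56; issue MUL r2<-Mul1 // r0:-2,r1:Mul2,r2:Mul1,r3:8,r4:4
cycle 10: issue SUB r2<-Add1 // r0:-2,r1:Mul2,r2:Add1,r3:8,r4:4
cycle 11: CDB Mul2=16; issue MUL r3<-Mul2 // r0:-2,r1:16,r2:Add1,r3:Mul2,r4:4
cycle 12: issue SUB r4<-Add2 // r0:-2,r1:16,r2:Add1,r3:Mul2,r4:Add2
cycle 13: CDB Add1=-4 // r0:-2,r1:16,r2:-4,r3:Mul2,r4:Add2
cycle 14: CDB Mul1=-4 // r0:-2,r1:16,r2:-4,r3:Mul2,r4:Add2
cycle 15: - // r0:-2,r1:16,r2:-4,r3:Mul2,r4:Add2
cycle 16: CDB Add2=-8 // r0:-2,r1:16,r2:-4,r3:Mul2,r4:-8

STATUS = TAG Mul2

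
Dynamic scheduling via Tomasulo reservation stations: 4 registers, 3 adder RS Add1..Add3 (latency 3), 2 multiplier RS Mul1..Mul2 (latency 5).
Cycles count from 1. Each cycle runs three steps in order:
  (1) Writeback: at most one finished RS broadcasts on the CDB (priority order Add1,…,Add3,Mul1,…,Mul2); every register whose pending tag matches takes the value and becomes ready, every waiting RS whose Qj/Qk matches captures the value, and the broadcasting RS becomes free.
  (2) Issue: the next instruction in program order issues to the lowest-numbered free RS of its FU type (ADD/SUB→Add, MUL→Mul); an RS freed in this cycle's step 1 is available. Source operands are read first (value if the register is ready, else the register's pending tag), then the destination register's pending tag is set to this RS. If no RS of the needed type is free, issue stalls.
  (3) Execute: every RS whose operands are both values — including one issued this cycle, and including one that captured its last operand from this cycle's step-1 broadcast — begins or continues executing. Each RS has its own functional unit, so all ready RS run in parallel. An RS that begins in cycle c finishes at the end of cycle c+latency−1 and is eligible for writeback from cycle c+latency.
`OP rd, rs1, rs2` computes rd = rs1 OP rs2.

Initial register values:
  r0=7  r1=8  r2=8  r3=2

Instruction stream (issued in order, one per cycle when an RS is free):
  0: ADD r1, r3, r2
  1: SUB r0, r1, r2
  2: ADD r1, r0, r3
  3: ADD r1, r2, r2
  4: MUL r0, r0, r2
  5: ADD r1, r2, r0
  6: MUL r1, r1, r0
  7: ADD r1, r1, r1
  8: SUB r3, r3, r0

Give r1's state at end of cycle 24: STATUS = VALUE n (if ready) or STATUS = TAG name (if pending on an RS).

c1: issue ADD r1<-Add1 | r0:7,r1:Add1,r2:8,r3:2
c2: issue SUB r0<-Add2 | r0:Add2,r1:Add1,r2:8,r3:2
c3: issue ADD r1<-Add3 | r0:Add2,r1:Add3,r2:8,r3:2
c4: CDB Add1=10; issue ADD r1<-Add1 | r0:Add2,r1:Add1,r2:8,r3:2
c5: issue MUL r0<-Mul1 | r0:Mul1,r1:Add1,r2:8,r3:2
c6: stall | r0:Mul1,r1:Add1,r2:8,r3:2
c7: CDB Add1=16; issue ADD r1<-Add1 | r0:Mul1,r1:Add1,r2:8,r3:2
c8: CDB Add2=2; issue MUL r1<-Mul2 | r0:Mul1,r1:Mul2,r2:8,r3:2
c9: issue ADD r1<-Add2 | r0:Mul1,r1:Add2,r2:8,r3:2
c10: stall | r0:Mul1,r1:Add2,r2:8,r3:2
c11: CDB Add3=4; issue SUB r3<-Add3 | r0:Mul1,r1:Add2,r2:8,r3:Add3
c12: - | r0:Mul1,r1:Add2,r2:8,r3:Add3
c13: CDB Mul1=16 | r0:16,r1:Add2,r2:8,r3:Add3
c14: - | r0:16,r1:Add2,r2:8,r3:Add3
c15: - | r0:16,r1:Add2,r2:8,r3:Add3
c16: CDB Add1=24 | r0:16,r1:Add2,r2:8,r3:Add3
c17: CDB Add3=-14 | r0:16,r1:Add2,r2:8,r3:-14
c18: - | r0:16,r1:Add2,r2:8,r3:-14
c19: - | r0:16,r1:Add2,r2:8,r3:-14
c20: - | r0:16,r1:Add2,r2:8,r3:-14
c21: CDB Mul2=384 | r0:16,r1:Add2,r2:8,r3:-14
c22: - | r0:16,r1:Add2,r2:8,r3:-14
c23: - | r0:16,r1:Add2,r2:8,r3:-14
c24: CDB Add2=768 | r0:16,r1:768,r2:8,r3:-14

STATUS = VALUE 768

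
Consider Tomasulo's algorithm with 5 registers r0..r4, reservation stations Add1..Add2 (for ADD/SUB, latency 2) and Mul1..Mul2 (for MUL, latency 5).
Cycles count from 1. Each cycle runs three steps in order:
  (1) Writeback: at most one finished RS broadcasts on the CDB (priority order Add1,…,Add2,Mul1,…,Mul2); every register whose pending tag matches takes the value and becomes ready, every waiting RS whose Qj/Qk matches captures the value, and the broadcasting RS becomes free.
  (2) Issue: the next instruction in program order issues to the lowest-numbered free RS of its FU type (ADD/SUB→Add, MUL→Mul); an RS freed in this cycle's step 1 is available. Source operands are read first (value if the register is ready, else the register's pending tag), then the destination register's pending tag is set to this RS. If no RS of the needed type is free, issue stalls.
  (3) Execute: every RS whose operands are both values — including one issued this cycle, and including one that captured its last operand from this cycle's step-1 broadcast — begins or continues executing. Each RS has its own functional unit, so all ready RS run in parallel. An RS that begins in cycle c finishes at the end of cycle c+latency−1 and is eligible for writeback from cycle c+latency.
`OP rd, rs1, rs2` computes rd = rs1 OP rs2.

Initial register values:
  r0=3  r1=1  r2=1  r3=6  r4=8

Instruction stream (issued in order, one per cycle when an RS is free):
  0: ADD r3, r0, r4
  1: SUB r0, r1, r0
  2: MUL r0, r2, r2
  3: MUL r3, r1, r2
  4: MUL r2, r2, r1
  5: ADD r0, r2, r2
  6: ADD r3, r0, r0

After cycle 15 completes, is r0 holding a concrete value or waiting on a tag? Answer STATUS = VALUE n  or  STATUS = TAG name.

  c1: issue ADD r3<-Add1  regs: r0:3,r1:1,r2:1,r3:Add1,r4:8
  c2: issue SUB r0<-Add2  regs: r0:Add2,r1:1,r2:1,r3:Add1,r4:8
  c3: CDB Add1=11; issue MUL r0<-Mul1  regs: r0:Mul1,r1:1,r2:1,r3:11,r4:8
  c4: CDB Add2=-2; issue MUL r3<-Mul2  regs: r0:Mul1,r1:1,r2:1,r3:Mul2,r4:8
  c5: stall  regs: r0:Mul1,r1:1,r2:1,r3:Mul2,r4:8
  c6: stall  regs: r0:Mul1,r1:1,r2:1,r3:Mul2,r4:8
  c7: stall  regs: r0:Mul1,r1:1,r2:1,r3:Mul2,r4:8
  c8: CDB Mul1=1; issue MUL r2<-Mul1  regs: r0:1,r1:1,r2:Mul1,r3:Mul2,r4:8
  c9: CDB Mul2=1; issue ADD r0<-Add1  regs: r0:Add1,r1:1,r2:Mul1,r3:1,r4:8
  c10: issue ADD r3<-Add2  regs: r0:Add1,r1:1,r2:Mul1,r3:Add2,r4:8
  c11: -  regs: r0:Add1,r1:1,r2:Mul1,r3:Add2,r4:8
  c12: -  regs: r0:Add1,r1:1,r2:Mul1,r3:Add2,r4:8
  c13: CDB Mul1=1  regs: r0:Add1,r1:1,r2:1,r3:Add2,r4:8
  c14: -  regs: r0:Add1,r1:1,r2:1,r3:Add2,r4:8
  c15: CDB Add1=2  regs: r0:2,r1:1,r2:1,r3:Add2,r4:8

STATUS = VALUE 2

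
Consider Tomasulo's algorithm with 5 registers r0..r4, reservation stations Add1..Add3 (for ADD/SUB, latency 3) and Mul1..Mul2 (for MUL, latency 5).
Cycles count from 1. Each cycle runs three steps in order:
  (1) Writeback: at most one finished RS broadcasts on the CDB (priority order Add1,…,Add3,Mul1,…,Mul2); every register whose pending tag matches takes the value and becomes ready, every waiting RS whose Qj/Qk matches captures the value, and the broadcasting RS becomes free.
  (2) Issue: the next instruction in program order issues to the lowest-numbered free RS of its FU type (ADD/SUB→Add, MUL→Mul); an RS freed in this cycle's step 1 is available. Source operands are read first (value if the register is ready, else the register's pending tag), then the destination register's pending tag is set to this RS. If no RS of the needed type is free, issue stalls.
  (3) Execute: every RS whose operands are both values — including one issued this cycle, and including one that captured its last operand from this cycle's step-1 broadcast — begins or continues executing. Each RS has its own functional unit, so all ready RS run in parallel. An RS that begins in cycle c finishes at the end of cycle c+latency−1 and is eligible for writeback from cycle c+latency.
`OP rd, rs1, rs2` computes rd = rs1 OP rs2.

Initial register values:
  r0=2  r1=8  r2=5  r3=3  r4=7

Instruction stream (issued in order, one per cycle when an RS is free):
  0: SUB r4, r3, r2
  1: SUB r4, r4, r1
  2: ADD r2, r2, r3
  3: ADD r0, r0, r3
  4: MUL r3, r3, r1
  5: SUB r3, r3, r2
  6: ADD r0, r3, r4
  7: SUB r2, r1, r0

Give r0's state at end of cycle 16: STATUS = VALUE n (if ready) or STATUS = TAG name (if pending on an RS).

c1: issue SUB r4<-Add1 | r0:2,r1:8,r2:5,r3:3,r4:Add1
c2: issue SUB r4<-Add2 | r0:2,r1:8,r2:5,r3:3,r4:Add2
c3: issue ADD r2<-Add3 | r0:2,r1:8,r2:Add3,r3:3,r4:Add2
c4: CDB Add1=-2; issue ADD r0<-Add1 | r0:Add1,r1:8,r2:Add3,r3:3,r4:Add2
c5: issue MUL r3<-Mul1 | r0:Add1,r1:8,r2:Add3,r3:Mul1,r4:Add2
c6: CDB Add3=8; issue SUB r3<-Add3 | r0:Add1,r1:8,r2:8,r3:Add3,r4:Add2
c7: CDB Add1=5; issue ADD r0<-Add1 | r0:Add1,r1:8,r2:8,r3:Add3,r4:Add2
c8: CDB Add2=-10; issue SUB r2<-Add2 | r0:Add1,r1:8,r2:Add2,r3:Add3,r4:-10
c9: - | r0:Add1,r1:8,r2:Add2,r3:Add3,r4:-10
c10: CDB Mul1=24 | r0:Add1,r1:8,r2:Add2,r3:Add3,r4:-10
c11: - | r0:Add1,r1:8,r2:Add2,r3:Add3,r4:-10
c12: - | r0:Add1,r1:8,r2:Add2,r3:Add3,r4:-10
c13: CDB Add3=16 | r0:Add1,r1:8,r2:Add2,r3:16,r4:-10
c14: - | r0:Add1,r1:8,r2:Add2,r3:16,r4:-10
c15: - | r0:Add1,r1:8,r2:Add2,r3:16,r4:-10
c16: CDB Add1=6 | r0:6,r1:8,r2:Add2,r3:16,r4:-10

STATUS = VALUE 6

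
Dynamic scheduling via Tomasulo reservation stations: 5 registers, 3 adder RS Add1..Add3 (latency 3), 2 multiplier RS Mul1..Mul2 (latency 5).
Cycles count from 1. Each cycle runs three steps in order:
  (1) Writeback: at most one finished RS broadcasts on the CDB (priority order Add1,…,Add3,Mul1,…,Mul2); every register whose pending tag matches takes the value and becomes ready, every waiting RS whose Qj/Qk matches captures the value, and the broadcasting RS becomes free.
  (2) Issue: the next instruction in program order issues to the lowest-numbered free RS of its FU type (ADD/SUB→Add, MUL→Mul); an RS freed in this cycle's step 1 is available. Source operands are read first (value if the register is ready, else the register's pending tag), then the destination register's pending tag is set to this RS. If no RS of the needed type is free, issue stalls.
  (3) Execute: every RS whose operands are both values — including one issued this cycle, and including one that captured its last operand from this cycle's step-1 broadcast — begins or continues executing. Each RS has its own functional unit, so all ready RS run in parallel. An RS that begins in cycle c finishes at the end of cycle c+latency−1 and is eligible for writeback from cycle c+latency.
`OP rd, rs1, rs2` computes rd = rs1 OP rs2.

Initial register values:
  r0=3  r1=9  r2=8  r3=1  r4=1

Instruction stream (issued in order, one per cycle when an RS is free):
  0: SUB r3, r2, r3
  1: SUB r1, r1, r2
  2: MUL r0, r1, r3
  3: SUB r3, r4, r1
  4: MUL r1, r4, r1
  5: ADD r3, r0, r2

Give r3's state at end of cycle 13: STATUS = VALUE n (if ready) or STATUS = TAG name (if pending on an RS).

cycle 1: issue SUB r3<-Add1 // r0:3,r1:9,r2:8,r3:Add1,r4:1
cycle 2: issue SUB r1<-Add2 // r0:3,r1:Add2,r2:8,r3:Add1,r4:1
cycle 3: issue MUL r0<-Mul1 // r0:Mul1,r1:Add2,r2:8,r3:Add1,r4:1
cycle 4: CDB Add1=7; issue SUB r3<-Add1 // r0:Mul1,r1:Add2,r2:8,r3:Add1,r4:1
cycle 5: CDB Add2=1; issue MUL r1<-Mul2 // r0:Mul1,r1:Mul2,r2:8,r3:Add1,r4:1
cycle 6: issue ADD r3<-Add2 // r0:Mul1,r1:Mul2,r2:8,r3:Add2,r4:1
cycle 7: - // r0:Mul1,r1:Mul2,r2:8,r3:Add2,r4:1
cycle 8: CDB Add1=0 // r0:Mul1,r1:Mul2,r2:8,r3:Add2,r4:1
cycle 9: - // r0:Mul1,r1:Mul2,r2:8,r3:Add2,r4:1
cycle 10: CDB Mul1=7 // r0:7,r1:Mul2,r2:8,r3:Add2,r4:1
cycle 11: CDB Mul2=1 // r0:7,r1:1,r2:8,r3:Add2,r4:1
cycle 12: - // r0:7,r1:1,r2:8,r3:Add2,r4:1
cycle 13: CDB Add2=15 // r0:7,r1:1,r2:8,r3:15,r4:1

STATUS = VALUE 15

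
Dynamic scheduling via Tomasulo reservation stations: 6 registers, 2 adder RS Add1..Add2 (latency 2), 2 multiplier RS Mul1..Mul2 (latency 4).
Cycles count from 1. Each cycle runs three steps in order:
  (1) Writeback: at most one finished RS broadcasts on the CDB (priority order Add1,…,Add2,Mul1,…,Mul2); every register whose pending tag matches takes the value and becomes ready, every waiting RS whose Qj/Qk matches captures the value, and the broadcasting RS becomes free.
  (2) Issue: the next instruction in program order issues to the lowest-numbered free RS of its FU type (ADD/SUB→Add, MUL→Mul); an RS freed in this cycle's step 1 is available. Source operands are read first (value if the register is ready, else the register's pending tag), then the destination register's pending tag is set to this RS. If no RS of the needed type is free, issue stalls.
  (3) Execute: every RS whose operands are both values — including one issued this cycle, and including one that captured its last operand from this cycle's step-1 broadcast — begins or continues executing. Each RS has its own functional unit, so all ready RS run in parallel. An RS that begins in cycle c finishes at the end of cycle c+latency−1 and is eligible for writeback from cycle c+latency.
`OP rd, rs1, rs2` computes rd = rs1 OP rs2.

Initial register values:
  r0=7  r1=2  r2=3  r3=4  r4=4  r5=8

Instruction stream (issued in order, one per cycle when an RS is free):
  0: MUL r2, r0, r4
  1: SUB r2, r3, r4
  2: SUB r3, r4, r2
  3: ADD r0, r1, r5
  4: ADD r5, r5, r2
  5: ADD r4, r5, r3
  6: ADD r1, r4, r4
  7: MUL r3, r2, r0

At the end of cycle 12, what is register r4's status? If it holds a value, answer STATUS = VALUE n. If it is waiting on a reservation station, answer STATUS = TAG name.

  c1: issue MUL r2<-Mul1  regs: r0:7,r1:2,r2:Mul1,r3:4,r4:4,r5:8
  c2: issue SUB r2<-Add1  regs: r0:7,r1:2,r2:Add1,r3:4,r4:4,r5:8
  c3: issue SUB r3<-Add2  regs: r0:7,r1:2,r2:Add1,r3:Add2,r4:4,r5:8
  c4: CDB Add1=0; issue ADD r0<-Add1  regs: r0:Add1,r1:2,r2:0,r3:Add2,r4:4,r5:8
  c5: CDB Mul1=28; stall  regs: r0:Add1,r1:2,r2:0,r3:Add2,r4:4,r5:8
  c6: CDB Add1=10; issue ADD r5<-Add1  regs: r0:10,r1:2,r2:0,r3:Add2,r4:4,r5:Add1
  c7: CDB Add2=4; issue ADD r4<-Add2  regs: r0:10,r1:2,r2:0,r3:4,r4:Add2,r5:Add1
  c8: CDB Add1=8; issue ADD r1<-Add1  regs: r0:10,r1:Add1,r2:0,r3:4,r4:Add2,r5:8
  c9: issue MUL r3<-Mul1  regs: r0:10,r1:Add1,r2:0,r3:Mul1,r4:Add2,r5:8
  c10: CDB Add2=12  regs: r0:10,r1:Add1,r2:0,r3:Mul1,r4:12,r5:8
  c11: -  regs: r0:10,r1:Add1,r2:0,r3:Mul1,r4:12,r5:8
  c12: CDB Add1=24  regs: r0:10,r1:24,r2:0,r3:Mul1,r4:12,r5:8

STATUS = VALUE 12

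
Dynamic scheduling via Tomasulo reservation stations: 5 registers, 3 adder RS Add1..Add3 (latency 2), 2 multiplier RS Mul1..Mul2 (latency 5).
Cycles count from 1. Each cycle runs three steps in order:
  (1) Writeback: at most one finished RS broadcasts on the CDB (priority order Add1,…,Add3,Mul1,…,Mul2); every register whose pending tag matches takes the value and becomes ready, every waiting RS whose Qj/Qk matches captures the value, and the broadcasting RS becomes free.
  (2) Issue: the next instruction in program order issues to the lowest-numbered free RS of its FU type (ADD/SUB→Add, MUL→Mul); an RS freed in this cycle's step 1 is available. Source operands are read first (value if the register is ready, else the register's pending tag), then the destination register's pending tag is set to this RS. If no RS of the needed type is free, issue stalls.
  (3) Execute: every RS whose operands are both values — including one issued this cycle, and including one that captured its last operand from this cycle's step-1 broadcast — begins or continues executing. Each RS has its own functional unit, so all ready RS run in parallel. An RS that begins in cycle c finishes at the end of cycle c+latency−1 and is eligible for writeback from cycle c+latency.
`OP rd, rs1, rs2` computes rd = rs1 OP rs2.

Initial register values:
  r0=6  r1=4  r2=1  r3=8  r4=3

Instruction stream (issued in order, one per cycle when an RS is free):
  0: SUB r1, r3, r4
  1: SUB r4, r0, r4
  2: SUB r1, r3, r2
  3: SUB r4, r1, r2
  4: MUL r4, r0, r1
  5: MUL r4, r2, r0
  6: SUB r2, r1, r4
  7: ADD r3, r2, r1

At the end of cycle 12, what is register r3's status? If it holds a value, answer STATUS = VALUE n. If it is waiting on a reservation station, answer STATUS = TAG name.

STATUS = TAG Add2

c1: issue SUB r1<-Add1 | r0:6,r1:Add1,r2:1,r3:8,r4:3
c2: issue SUB r4<-Add2 | r0:6,r1:Add1,r2:1,r3:8,r4:Add2
c3: CDB Add1=5; issue SUB r1<-Add1 | r0:6,r1:Add1,r2:1,r3:8,r4:Add2
c4: CDB Add2=3; issue SUB r4<-Add2 | r0:6,r1:Add1,r2:1,r3:8,r4:Add2
c5: CDB Add1=7; issue MUL r4<-Mul1 | r0:6,r1:7,r2:1,r3:8,r4:Mul1
c6: issue MUL r4<-Mul2 | r0:6,r1:7,r2:1,r3:8,r4:Mul2
c7: CDB Add2=6; issue SUB r2<-Add1 | r0:6,r1:7,r2:Add1,r3:8,r4:Mul2
c8: issue ADD r3<-Add2 | r0:6,r1:7,r2:Add1,r3:Add2,r4:Mul2
c9: - | r0:6,r1:7,r2:Add1,r3:Add2,r4:Mul2
c10: CDB Mul1=42 | r0:6,r1:7,r2:Add1,r3:Add2,r4:Mul2
c11: CDB Mul2=6 | r0:6,r1:7,r2:Add1,r3:Add2,r4:6
c12: - | r0:6,r1:7,r2:Add1,r3:Add2,r4:6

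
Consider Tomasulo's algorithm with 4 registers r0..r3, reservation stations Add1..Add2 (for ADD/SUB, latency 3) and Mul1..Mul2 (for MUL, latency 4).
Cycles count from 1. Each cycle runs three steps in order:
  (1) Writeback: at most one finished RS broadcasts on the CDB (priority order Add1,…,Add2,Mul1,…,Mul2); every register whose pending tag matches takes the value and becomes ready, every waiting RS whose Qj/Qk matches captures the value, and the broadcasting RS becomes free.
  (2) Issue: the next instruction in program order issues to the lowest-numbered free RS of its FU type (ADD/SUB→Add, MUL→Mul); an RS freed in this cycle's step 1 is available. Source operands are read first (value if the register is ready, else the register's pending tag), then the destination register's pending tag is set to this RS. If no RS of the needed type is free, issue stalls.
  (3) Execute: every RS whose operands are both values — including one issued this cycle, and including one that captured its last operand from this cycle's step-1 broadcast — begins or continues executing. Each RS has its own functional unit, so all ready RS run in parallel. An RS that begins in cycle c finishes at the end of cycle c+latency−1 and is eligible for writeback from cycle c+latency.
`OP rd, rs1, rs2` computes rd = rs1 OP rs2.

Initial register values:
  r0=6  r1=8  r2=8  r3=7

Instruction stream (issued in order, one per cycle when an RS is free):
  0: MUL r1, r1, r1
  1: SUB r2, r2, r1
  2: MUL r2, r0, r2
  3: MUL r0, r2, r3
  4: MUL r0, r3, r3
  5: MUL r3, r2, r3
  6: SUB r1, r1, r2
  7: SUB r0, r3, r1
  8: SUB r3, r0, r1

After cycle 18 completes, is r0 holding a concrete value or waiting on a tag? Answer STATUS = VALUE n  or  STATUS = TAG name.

cycle 1: issue MUL r1<-Mul1 // r0:6,r1:Mul1,r2:8,r3:7
cycle 2: issue SUB r2<-Add1 // r0:6,r1:Mul1,r2:Add1,r3:7
cycle 3: issue MUL r2<-Mul2 // r0:6,r1:Mul1,r2:Mul2,r3:7
cycle 4: stall // r0:6,r1:Mul1,r2:Mul2,r3:7
cycle 5: CDB Mul1=64; issue MUL r0<-Mul1 // r0:Mul1,r1:64,r2:Mul2,r3:7
cycle 6: stall // r0:Mul1,r1:64,r2:Mul2,r3:7
cycle 7: stall // r0:Mul1,r1:64,r2:Mul2,r3:7
cycle 8: CDB Add1=-56; stall // r0:Mul1,r1:64,r2:Mul2,r3:7
cycle 9: stall // r0:Mul1,r1:64,r2:Mul2,r3:7
cycle 10: stall // r0:Mul1,r1:64,r2:Mul2,r3:7
cycle 11: stall // r0:Mul1,r1:64,r2:Mul2,r3:7
cycle 12: CDB Mul2=-336; issue MUL r0<-Mul2 // r0:Mul2,r1:64,r2:-336,r3:7
cycle 13: stall // r0:Mul2,r1:64,r2:-336,r3:7
cycle 14: stall // r0:Mul2,r1:64,r2:-336,r3:7
cycle 15: stall // r0:Mul2,r1:64,r2:-336,r3:7
cycle 16: CDB Mul1=-2352; issue MUL r3<-Mul1 // r0:Mul2,r1:64,r2:-336,r3:Mul1
cycle 17: CDB Mul2=49; issue SUB r1<-Add1 // r0:49,r1:Add1,r2:-336,r3:Mul1
cycle 18: issue SUB r0<-Add2 // r0:Add2,r1:Add1,r2:-336,r3:Mul1

STATUS = TAG Add2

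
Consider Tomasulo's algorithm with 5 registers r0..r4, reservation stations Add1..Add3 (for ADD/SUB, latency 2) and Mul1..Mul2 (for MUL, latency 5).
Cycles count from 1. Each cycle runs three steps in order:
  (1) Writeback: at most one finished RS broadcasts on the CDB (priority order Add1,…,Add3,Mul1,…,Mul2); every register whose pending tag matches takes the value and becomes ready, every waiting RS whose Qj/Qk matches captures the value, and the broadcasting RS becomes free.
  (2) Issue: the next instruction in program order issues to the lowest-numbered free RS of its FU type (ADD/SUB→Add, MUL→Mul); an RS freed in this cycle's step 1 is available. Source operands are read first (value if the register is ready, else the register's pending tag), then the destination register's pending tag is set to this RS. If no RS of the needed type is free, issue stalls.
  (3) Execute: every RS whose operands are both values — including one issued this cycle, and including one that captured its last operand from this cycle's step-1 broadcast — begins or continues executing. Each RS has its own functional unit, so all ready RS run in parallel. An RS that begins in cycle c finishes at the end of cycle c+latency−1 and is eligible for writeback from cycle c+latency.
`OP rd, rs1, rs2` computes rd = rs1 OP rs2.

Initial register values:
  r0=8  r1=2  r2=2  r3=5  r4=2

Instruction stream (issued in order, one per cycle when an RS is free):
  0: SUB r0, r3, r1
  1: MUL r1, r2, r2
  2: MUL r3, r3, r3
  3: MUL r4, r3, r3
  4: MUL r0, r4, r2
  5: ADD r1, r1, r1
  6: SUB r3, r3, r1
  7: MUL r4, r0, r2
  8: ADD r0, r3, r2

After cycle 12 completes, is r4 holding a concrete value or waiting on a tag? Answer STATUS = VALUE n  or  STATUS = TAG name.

  c1: issue SUB r0<-Add1  regs: r0:Add1,r1:2,r2:2,r3:5,r4:2
  c2: issue MUL r1<-Mul1  regs: r0:Add1,r1:Mul1,r2:2,r3:5,r4:2
  c3: CDB Add1=3; issue MUL r3<-Mul2  regs: r0:3,r1:Mul1,r2:2,r3:Mul2,r4:2
  c4: stall  regs: r0:3,r1:Mul1,r2:2,r3:Mul2,r4:2
  c5: stall  regs: r0:3,r1:Mul1,r2:2,r3:Mul2,r4:2
  c6: stall  regs: r0:3,r1:Mul1,r2:2,r3:Mul2,r4:2
  c7: CDB Mul1=4; issue MUL r4<-Mul1  regs: r0:3,r1:4,r2:2,r3:Mul2,r4:Mul1
  c8: CDB Mul2=25; issue MUL r0<-Mul2  regs: r0:Mul2,r1:4,r2:2,r3:25,r4:Mul1
  c9: issue ADD r1<-Add1  regs: r0:Mul2,r1:Add1,r2:2,r3:25,r4:Mul1
  c10: issue SUB r3<-Add2  regs: r0:Mul2,r1:Add1,r2:2,r3:Add2,r4:Mul1
  c11: CDB Add1=8; stall  regs: r0:Mul2,r1:8,r2:2,r3:Add2,r4:Mul1
  c12: stall  regs: r0:Mul2,r1:8,r2:2,r3:Add2,r4:Mul1

STATUS = TAG Mul1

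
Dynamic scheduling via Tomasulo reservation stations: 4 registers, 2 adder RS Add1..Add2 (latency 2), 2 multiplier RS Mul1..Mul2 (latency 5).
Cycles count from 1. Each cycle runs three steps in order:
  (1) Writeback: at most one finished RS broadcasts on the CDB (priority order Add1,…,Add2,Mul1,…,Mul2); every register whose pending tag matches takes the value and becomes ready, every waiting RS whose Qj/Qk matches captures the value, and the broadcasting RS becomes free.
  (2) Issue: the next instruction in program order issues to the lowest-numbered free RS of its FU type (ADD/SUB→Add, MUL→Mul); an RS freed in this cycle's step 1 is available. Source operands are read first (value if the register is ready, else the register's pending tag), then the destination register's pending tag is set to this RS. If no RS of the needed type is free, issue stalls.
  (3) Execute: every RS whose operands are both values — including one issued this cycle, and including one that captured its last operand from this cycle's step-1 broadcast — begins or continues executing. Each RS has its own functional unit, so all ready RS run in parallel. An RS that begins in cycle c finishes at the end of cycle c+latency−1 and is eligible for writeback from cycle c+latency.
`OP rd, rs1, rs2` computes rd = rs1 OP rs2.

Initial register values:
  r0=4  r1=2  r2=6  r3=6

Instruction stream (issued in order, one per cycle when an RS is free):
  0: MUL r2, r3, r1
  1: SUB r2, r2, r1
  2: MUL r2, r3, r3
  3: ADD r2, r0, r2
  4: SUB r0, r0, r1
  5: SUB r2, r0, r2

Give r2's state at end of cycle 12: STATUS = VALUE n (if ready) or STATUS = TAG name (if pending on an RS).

STATUS = TAG Add1

c1: issue MUL r2<-Mul1 | r0:4,r1:2,r2:Mul1,r3:6
c2: issue SUB r2<-Add1 | r0:4,r1:2,r2:Add1,r3:6
c3: issue MUL r2<-Mul2 | r0:4,r1:2,r2:Mul2,r3:6
c4: issue ADD r2<-Add2 | r0:4,r1:2,r2:Add2,r3:6
c5: stall | r0:4,r1:2,r2:Add2,r3:6
c6: CDB Mul1=12; stall | r0:4,r1:2,r2:Add2,r3:6
c7: stall | r0:4,r1:2,r2:Add2,r3:6
c8: CDB Add1=10; issue SUB r0<-Add1 | r0:Add1,r1:2,r2:Add2,r3:6
c9: CDB Mul2=36; stall | r0:Add1,r1:2,r2:Add2,r3:6
c10: CDB Add1=2; issue SUB r2<-Add1 | r0:2,r1:2,r2:Add1,r3:6
c11: CDB Add2=40 | r0:2,r1:2,r2:Add1,r3:6
c12: - | r0:2,r1:2,r2:Add1,r3:6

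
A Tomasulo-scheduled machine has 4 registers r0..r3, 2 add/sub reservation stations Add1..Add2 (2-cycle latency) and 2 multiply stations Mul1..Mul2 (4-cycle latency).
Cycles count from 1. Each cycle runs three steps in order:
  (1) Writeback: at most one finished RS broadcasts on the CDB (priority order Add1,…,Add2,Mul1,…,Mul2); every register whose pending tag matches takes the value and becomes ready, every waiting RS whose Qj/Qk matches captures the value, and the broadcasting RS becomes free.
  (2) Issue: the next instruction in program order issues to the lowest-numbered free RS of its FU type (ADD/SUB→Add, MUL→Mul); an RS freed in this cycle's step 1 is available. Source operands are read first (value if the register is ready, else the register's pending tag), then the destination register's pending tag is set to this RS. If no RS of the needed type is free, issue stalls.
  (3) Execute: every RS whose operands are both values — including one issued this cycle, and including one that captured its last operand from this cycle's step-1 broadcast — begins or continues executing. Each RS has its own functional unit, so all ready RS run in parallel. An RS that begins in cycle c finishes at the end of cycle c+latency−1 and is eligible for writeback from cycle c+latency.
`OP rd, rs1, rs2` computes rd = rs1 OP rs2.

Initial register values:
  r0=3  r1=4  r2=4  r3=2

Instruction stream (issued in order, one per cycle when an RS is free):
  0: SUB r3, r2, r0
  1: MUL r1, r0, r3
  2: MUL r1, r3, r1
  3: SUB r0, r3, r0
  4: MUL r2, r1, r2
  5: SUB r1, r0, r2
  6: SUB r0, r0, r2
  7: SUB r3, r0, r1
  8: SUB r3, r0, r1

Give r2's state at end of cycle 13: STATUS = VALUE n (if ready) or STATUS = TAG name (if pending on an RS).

c1: issue SUB r3<-Add1 | r0:3,r1:4,r2:4,r3:Add1
c2: issue MUL r1<-Mul1 | r0:3,r1:Mul1,r2:4,r3:Add1
c3: CDB Add1=1; issue MUL r1<-Mul2 | r0:3,r1:Mul2,r2:4,r3:1
c4: issue SUB r0<-Add1 | r0:Add1,r1:Mul2,r2:4,r3:1
c5: stall | r0:Add1,r1:Mul2,r2:4,r3:1
c6: CDB Add1=-2; stall | r0:-2,r1:Mul2,r2:4,r3:1
c7: CDB Mul1=3; issue MUL r2<-Mul1 | r0:-2,r1:Mul2,r2:Mul1,r3:1
c8: issue SUB r1<-Add1 | r0:-2,r1:Add1,r2:Mul1,r3:1
c9: issue SUB r0<-Add2 | r0:Add2,r1:Add1,r2:Mul1,r3:1
c10: stall | r0:Add2,r1:Add1,r2:Mul1,r3:1
c11: CDB Mul2=3; stall | r0:Add2,r1:Add1,r2:Mul1,r3:1
c12: stall | r0:Add2,r1:Add1,r2:Mul1,r3:1
c13: stall | r0:Add2,r1:Add1,r2:Mul1,r3:1

STATUS = TAG Mul1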